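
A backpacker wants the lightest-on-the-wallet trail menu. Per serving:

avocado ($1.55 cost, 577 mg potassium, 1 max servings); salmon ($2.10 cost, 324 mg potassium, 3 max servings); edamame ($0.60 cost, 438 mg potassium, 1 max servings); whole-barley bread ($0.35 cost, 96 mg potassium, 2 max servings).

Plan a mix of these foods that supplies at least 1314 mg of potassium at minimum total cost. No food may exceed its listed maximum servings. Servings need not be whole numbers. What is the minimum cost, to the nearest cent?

$3.54

Cost per mg of potassium: edamame $0.0014, avocado $0.0027, whole-barley bread $0.0036, salmon $0.0065.
Take 1 serving of edamame: +438.0 mg potassium for $0.60 (total $0.60, still need 876.0 mg).
Take 1 serving of avocado: +577.0 mg potassium for $1.55 (total $2.15, still need 299.0 mg).
Take 2 servings of whole-barley bread: +192.0 mg potassium for $0.70 (total $2.85, still need 107.0 mg).
Take 0.3302 servings of salmon: +107.0 mg potassium for $0.69 (total $3.54, still need 0.0 mg).
Filling from the cheapest source first is optimal under one linear minimum: $3.54.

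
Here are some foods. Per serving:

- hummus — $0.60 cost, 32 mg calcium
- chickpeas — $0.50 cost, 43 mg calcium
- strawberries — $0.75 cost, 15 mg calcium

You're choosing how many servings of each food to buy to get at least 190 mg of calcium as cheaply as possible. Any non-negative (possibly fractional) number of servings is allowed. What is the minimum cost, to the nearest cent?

Cost per mg of calcium: chickpeas $0.0116, hummus $0.0187, strawberries $0.0500.
With no serving limits, use only chickpeas: 190 mg / 43 mg = 4.419 servings × $0.50 = $2.21.

$2.21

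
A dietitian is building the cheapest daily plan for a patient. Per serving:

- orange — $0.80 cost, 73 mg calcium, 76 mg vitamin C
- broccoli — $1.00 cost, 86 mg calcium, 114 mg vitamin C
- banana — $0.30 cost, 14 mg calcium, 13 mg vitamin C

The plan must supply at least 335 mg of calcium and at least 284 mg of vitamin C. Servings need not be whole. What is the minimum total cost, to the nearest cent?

$3.67

At the optimum either one food covers both requirements or two foods hit both targets exactly; no other combination can be cheaper.
orange only: max(335/73, 284/76) = 4.589 servings → $3.67.
broccoli only: max(335/86, 284/114) = 3.895 servings → $3.90.
banana only: max(335/14, 284/13) = 23.93 servings → $7.18.
orange + broccoli: intersection lies outside the first quadrant.
orange + banana: intersection lies outside the first quadrant.
broccoli + banana: intersection lies outside the first quadrant.
So the least-cost plan costs $3.67.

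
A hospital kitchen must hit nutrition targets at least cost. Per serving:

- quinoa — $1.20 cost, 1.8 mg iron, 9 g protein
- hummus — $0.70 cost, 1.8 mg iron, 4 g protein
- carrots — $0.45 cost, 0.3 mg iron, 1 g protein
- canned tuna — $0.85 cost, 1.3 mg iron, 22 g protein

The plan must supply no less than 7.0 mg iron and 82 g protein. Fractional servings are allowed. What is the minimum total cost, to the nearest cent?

$3.92

The cheapest plan sits at a corner of the feasible region — with two constraints it uses at most two foods.
quinoa only: max(7.0/1.8, 82/9) = 9.111 servings → $10.93.
hummus only: max(7.0/1.8, 82/4) = 20.5 servings → $14.35.
carrots only: max(7.0/0.3, 82/1) = 82 servings → $36.90.
canned tuna only: max(7.0/1.3, 82/22) = 5.385 servings → $4.58.
quinoa + hummus: the both-tight solution has a negative serving — not a feasible corner.
quinoa + carrots: the both-tight solution has a negative serving — not a feasible corner.
quinoa + canned tuna with both tight: 1.699 servings and 3.032 servings → $4.62.
hummus + carrots: intersection lies outside the first quadrant.
hummus + canned tuna with both tight: 1.378 servings and 3.477 servings → $3.92.
carrots + canned tuna with both tight: 8.943 servings and 3.321 servings → $6.85.
So the least-cost plan costs $3.92.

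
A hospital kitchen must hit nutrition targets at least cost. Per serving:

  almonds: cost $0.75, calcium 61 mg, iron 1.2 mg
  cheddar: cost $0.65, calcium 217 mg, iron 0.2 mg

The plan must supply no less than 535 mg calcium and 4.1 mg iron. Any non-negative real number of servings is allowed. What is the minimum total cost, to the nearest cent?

$3.39

almonds only: max(535/61, 4.1/1.2) = 8.77 servings → $6.58.
cheddar only: max(535/217, 4.1/0.2) = 20.5 servings → $13.32.
almonds + cheddar with both tight: 3.154 servings and 1.579 servings → $3.39.
So the least-cost plan costs $3.39.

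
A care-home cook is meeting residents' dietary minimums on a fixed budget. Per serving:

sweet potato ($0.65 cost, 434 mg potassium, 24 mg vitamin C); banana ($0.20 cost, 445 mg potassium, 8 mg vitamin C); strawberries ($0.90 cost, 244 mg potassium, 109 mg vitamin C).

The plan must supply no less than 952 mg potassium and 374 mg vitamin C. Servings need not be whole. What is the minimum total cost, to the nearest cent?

$3.12

Check every corner: each single food scaled to meet both minima, and each pair solved so both constraints bind.
sweet potato only: max(952/434, 374/24) = 15.58 servings → $10.13.
banana only: max(952/445, 374/8) = 46.75 servings → $9.35.
strawberries only: max(952/244, 374/109) = 3.902 servings → $3.51.
sweet potato + banana: intersection lies outside the first quadrant.
sweet potato + strawberries with both tight: 0.3019 servings and 3.365 servings → $3.22.
banana + strawberries with both tight: 0.2688 servings and 3.411 servings → $3.12.
The minimum over all feasible corners is $3.12.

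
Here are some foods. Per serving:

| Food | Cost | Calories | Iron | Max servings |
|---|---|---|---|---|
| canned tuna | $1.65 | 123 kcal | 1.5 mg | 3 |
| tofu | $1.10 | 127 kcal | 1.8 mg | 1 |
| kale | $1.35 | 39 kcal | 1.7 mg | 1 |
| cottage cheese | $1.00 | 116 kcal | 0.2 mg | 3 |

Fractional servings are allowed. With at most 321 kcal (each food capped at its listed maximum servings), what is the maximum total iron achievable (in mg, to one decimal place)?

Iron per kcal: kale 0.04359, tofu 0.01417, canned tuna 0.0122, cottage cheese 0.001724.
Take 1 serving of kale: uses 39 kcal, +1.7 mg iron (running total 1.7 mg).
Take 1 serving of tofu: uses 127 kcal, +1.8 mg iron (running total 3.5 mg).
Take 1.26 servings of canned tuna: uses 155 kcal, +1.9 mg iron (running total 5.4 mg).
Filling greedily by iron-per-kcal is optimal for one linear limit, giving 5.4 mg.

5.4 mg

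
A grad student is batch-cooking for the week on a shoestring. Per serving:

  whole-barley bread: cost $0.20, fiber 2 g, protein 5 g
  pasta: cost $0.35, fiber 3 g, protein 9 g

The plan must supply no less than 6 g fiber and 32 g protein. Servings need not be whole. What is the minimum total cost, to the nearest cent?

whole-barley bread only: max(6/2, 32/5) = 6.4 servings → $1.28.
pasta only: max(6/3, 32/9) = 3.556 servings → $1.24.
whole-barley bread + pasta: the both-tight solution has a negative serving — not a feasible corner.
So the least-cost plan costs $1.24.

$1.24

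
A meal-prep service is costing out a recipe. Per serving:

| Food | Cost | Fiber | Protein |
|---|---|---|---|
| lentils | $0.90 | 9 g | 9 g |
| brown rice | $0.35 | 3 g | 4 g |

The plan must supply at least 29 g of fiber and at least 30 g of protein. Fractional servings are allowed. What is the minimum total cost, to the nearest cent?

$2.95

Minimising a linear cost over {fiber ≥ 29, protein ≥ 30, servings ≥ 0} — the optimum is at a vertex, using one or two foods.
lentils only: max(29/9, 30/9) = 3.333 servings → $3.00.
brown rice only: max(29/3, 30/4) = 9.667 servings → $3.38.
lentils + brown rice with both tight: 2.889 servings and 1 serving → $2.95.
Cheapest feasible corner: $2.95.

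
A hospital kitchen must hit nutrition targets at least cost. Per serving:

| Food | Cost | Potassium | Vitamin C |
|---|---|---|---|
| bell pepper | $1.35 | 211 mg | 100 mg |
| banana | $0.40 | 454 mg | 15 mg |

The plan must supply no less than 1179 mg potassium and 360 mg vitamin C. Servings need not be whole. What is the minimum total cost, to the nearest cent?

The cheapest plan sits at a corner of the feasible region — with two constraints it uses at most two foods.
bell pepper only: max(1179/211, 360/100) = 5.588 servings → $7.54.
banana only: max(1179/454, 360/15) = 24 servings → $9.60.
bell pepper + banana with both tight: 3.451 servings and 0.993 servings → $5.06.
So the least-cost plan costs $5.06.

$5.06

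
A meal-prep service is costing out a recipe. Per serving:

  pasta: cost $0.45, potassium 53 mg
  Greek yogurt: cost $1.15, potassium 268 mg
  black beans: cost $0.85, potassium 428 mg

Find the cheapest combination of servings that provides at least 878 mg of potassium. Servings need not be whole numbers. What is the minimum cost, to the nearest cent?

Cost per mg of potassium: black beans $0.0020, Greek yogurt $0.0043, pasta $0.0085.
With no serving limits, use only black beans: 878 mg / 428 mg = 2.051 servings × $0.85 = $1.74.

$1.74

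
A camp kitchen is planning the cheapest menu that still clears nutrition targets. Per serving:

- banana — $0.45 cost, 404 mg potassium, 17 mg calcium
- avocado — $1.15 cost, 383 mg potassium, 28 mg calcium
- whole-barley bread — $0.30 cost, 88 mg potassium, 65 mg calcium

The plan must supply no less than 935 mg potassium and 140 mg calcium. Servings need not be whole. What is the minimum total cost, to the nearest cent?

An LP optimum is at a vertex; with two nutrient constraints at most two foods are used. Check each candidate.
banana only: max(935/404, 140/17) = 8.235 servings → $3.71.
avocado only: max(935/383, 140/28) = 5 servings → $5.75.
whole-barley bread only: max(935/88, 140/65) = 10.62 servings → $3.19.
banana + avocado: the both-tight solution has a negative serving — not a feasible corner.
banana + whole-barley bread with both tight: 1.957 servings and 1.642 servings → $1.37.
avocado + whole-barley bread with both tight: 2.16 servings and 1.223 servings → $2.85.
So the least-cost plan costs $1.37.

$1.37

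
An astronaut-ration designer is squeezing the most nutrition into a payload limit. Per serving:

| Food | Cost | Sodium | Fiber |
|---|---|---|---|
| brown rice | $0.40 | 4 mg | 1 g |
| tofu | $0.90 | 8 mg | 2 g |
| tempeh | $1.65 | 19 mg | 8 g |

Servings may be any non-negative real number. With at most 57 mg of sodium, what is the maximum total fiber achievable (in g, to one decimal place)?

24.0 g

Fiber per mg sodium: tempeh 0.4211, brown rice 0.25, tofu 0.25.
With no serving limits, spend the whole sodium allowance on tempeh: 57 mg / 19 mg × 8 g = 24.0 g.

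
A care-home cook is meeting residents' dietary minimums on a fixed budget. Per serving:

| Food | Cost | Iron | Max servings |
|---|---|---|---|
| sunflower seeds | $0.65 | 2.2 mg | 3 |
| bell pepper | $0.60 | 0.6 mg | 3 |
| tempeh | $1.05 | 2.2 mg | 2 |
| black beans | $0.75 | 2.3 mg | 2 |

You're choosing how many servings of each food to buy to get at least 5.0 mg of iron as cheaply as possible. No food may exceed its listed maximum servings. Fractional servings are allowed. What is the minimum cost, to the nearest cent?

Cost per mg of iron: sunflower seeds $0.2955, black beans $0.3261, tempeh $0.4773, bell pepper $1.0000.
Take 2.273 servings of sunflower seeds: +5.0 mg iron for $1.48 (total $1.48, still need 0.0 mg).
Greedy by cheapest-per-mg is optimal for a single linear constraint, so the minimum cost is $1.48.

$1.48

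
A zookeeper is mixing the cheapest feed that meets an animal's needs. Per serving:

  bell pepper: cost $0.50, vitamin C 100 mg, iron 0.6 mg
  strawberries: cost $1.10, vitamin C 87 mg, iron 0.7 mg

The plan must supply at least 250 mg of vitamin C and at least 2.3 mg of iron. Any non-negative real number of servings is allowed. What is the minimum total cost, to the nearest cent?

$1.92

Compare the cost at each extreme point of the feasible region.
bell pepper only: max(250/100, 2.3/0.6) = 3.833 servings → $1.92.
strawberries only: max(250/87, 2.3/0.7) = 3.286 servings → $3.61.
bell pepper + strawberries: intersection lies outside the first quadrant.
So the least-cost plan costs $1.92.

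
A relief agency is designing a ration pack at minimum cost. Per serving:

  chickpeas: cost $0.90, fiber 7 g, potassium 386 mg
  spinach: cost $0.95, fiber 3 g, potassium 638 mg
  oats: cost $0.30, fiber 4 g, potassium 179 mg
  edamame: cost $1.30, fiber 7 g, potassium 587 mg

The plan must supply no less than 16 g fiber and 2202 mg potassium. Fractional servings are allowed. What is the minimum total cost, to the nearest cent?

Minimising a linear cost over {fiber ≥ 16, potassium ≥ 2202, servings ≥ 0} — the optimum is at a vertex, using one or two foods.
chickpeas only: max(16/7, 2202/386) = 5.705 servings → $5.13.
spinach only: max(16/3, 2202/638) = 5.333 servings → $5.07.
oats only: max(16/4, 2202/179) = 12.3 servings → $3.69.
edamame only: max(16/7, 2202/587) = 3.751 servings → $4.88.
chickpeas + spinach with both tight: 1.089 servings and 2.793 servings → $3.63.
chickpeas + oats with both targets exact would need a negative amount; discard.
chickpeas + edamame: intersection lies outside the first quadrant.
spinach + oats with both tight: 2.95 servings and 1.788 servings → $3.34.
spinach + edamame with both tight: 2.226 servings and 1.332 servings → $3.85.
oats + edamame: intersection lies outside the first quadrant.
So the least-cost plan costs $3.34.

$3.34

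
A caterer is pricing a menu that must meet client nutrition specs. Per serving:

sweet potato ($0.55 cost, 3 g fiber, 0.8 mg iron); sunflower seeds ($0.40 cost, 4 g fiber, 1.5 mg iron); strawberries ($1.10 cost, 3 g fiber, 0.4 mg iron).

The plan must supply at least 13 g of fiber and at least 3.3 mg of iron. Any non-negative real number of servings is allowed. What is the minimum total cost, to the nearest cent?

$1.30

This is a tiny linear program; its minimum lies at a vertex of the feasible set. List the vertices and price them.
sweet potato only: max(13/3, 3.3/0.8) = 4.333 servings → $2.38.
sunflower seeds only: max(13/4, 3.3/1.5) = 3.25 servings → $1.30.
strawberries only: max(13/3, 3.3/0.4) = 8.25 servings → $9.07.
sweet potato + sunflower seeds: intersection lies outside the first quadrant.
sweet potato + strawberries with both tight: 3.917 servings and 0.4167 servings → $2.61.
sunflower seeds + strawberries with both tight: 1.621 servings and 2.172 servings → $3.04.
The minimum over all feasible corners is $1.30.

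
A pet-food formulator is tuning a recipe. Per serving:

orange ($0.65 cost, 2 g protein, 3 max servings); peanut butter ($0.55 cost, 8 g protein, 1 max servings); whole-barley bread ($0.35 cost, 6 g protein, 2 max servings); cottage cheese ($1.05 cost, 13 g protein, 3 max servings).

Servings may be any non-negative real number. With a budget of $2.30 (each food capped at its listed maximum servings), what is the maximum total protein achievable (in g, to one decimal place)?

Protein per dollar: whole-barley bread 17.14, peanut butter 14.55, cottage cheese 12.38, orange 3.077.
Take 2 servings of whole-barley bread: spends $0.70, +12.0 g protein (running total 12.0 g).
Take 1 serving of peanut butter: spends $0.55, +8.0 g protein (running total 20.0 g).
Take 1 serving of cottage cheese: spends $1.05, +13.0 g protein (running total 33.0 g).
Filling greedily by protein-per-dollar is optimal for one linear limit, giving 33.0 g.

33.0 g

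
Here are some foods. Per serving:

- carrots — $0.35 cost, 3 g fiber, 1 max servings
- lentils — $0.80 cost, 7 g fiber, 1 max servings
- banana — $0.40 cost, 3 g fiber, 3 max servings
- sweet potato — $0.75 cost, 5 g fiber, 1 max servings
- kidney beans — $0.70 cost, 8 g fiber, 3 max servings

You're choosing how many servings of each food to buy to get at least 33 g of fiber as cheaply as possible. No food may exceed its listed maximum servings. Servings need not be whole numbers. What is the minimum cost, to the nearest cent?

Cost per g of fiber: kidney beans $0.0875, lentils $0.1143, carrots $0.1167, banana $0.1333, sweet potato $0.1500.
Take 3 servings of kidney beans: +24.0 g fiber for $2.10 (total $2.10, still need 9.0 g).
Take 1 serving of lentils: +7.0 g fiber for $0.80 (total $2.90, still need 2.0 g).
Take 0.6667 servings of carrots: +2.0 g fiber for $0.23 (total $3.13, still need 0.0 g).
Filling from the cheapest source first is optimal under one linear minimum: $3.13.

$3.13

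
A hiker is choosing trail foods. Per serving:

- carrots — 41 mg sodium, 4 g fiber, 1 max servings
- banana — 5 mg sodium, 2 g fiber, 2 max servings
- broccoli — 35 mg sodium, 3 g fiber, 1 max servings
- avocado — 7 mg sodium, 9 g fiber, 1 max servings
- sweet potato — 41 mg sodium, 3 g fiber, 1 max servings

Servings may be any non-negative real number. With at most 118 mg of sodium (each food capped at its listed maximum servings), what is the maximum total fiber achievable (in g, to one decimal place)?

Fiber per mg sodium: avocado 1.286, banana 0.4, carrots 0.09756, broccoli 0.08571, sweet potato 0.07317.
Take 1 serving of avocado: uses 7 mg sodium, +9.0 g fiber (running total 9.0 g).
Take 2 servings of banana: uses 10 mg sodium, +4.0 g fiber (running total 13.0 g).
Take 1 serving of carrots: uses 41 mg sodium, +4.0 g fiber (running total 17.0 g).
Take 1 serving of broccoli: uses 35 mg sodium, +3.0 g fiber (running total 20.0 g).
Take 0.6098 servings of sweet potato: uses 25 mg sodium, +1.8 g fiber (running total 21.8 g).
Greedy by best ratio exhausts the sodium allowance optimally: 21.8 g.

21.8 g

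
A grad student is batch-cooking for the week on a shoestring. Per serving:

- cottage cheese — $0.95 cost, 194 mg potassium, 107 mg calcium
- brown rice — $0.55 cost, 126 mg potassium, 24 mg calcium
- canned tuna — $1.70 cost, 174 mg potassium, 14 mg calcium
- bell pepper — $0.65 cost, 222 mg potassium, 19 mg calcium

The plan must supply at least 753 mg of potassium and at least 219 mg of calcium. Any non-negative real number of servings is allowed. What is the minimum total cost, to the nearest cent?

For a min-cost LP with two ≥-constraints, a basic feasible solution has at most two positive variables.
cottage cheese only: max(753/194, 219/107) = 3.881 servings → $3.69.
brown rice only: max(753/126, 219/24) = 9.125 servings → $5.02.
canned tuna only: max(753/174, 219/14) = 15.64 servings → $26.59.
bell pepper only: max(753/222, 219/19) = 11.53 servings → $7.49.
cottage cheese + brown rice with both tight: 1.079 servings and 4.315 servings → $3.40.
cottage cheese + canned tuna with both tight: 1.733 servings and 2.395 servings → $5.72.
cottage cheese + bell pepper with both tight: 1.71 servings and 1.898 servings → $2.86.
brown rice + canned tuna with both targets exact would need a negative amount; discard.
brown rice + bell pepper with both targets exact would need a negative amount; discard.
canned tuna + bell pepper: intersection lies outside the first quadrant.
So the least-cost plan costs $2.86.

$2.86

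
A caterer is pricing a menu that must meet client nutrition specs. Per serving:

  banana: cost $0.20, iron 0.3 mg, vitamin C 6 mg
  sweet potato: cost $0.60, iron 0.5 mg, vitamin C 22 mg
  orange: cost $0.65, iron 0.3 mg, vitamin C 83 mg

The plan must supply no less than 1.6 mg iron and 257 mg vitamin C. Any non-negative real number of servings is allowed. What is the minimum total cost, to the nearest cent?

For a min-cost LP with two ≥-constraints, a basic feasible solution has at most two positive variables.
banana only: max(1.6/0.3, 257/6) = 42.83 servings → $8.57.
sweet potato only: max(1.6/0.5, 257/22) = 11.68 servings → $7.01.
orange only: max(1.6/0.3, 257/83) = 5.333 servings → $3.47.
banana + sweet potato with both targets exact would need a negative amount; discard.
banana + orange with both tight: 2.411 servings and 2.922 servings → $2.38.
sweet potato + orange with both tight: 1.596 servings and 2.673 servings → $2.70.
Cheapest feasible corner: $2.38.

$2.38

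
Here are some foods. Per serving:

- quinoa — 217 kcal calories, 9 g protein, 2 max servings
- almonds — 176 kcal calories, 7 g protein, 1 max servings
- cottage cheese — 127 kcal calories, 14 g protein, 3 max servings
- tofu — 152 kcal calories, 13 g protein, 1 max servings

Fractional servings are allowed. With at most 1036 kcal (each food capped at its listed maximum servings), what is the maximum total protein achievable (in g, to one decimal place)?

75.7 g

Protein per kcal: cottage cheese 0.1102, tofu 0.08553, quinoa 0.04147, almonds 0.03977.
Take 3 servings of cottage cheese: uses 381 kcal, +42.0 g protein (running total 42.0 g).
Take 1 serving of tofu: uses 152 kcal, +13.0 g protein (running total 55.0 g).
Take 2 servings of quinoa: uses 434 kcal, +18.0 g protein (running total 73.0 g).
Take 0.392 servings of almonds: uses 69 kcal, +2.7 g protein (running total 75.7 g).
Greedy by best ratio exhausts the calories allowance optimally: 75.7 g.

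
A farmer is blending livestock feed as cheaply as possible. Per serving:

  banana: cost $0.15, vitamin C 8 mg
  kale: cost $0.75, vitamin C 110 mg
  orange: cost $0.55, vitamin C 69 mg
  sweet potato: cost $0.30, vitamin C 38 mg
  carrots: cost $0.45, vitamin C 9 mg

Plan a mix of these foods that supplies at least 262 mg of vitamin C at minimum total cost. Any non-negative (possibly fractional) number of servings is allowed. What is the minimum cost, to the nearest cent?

$1.79

Cost per mg of vitamin C: kale $0.0068, sweet potato $0.0079, orange $0.0080, banana $0.0187, carrots $0.0500.
With no serving limits, use only kale: 262 mg / 110 mg = 2.382 servings × $0.75 = $1.79.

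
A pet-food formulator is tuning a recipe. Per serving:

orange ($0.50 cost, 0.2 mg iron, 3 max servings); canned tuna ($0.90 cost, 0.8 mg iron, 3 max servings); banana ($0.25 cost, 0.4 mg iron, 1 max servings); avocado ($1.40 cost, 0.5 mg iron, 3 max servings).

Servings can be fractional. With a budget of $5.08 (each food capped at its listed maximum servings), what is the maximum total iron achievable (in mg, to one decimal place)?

Iron per dollar: banana 1.6, canned tuna 0.8889, orange 0.4, avocado 0.3571.
Take 1 serving of banana: spends $0.25, +0.4 mg iron (running total 0.4 mg).
Take 3 servings of canned tuna: spends $2.70, +2.4 mg iron (running total 2.8 mg).
Take 3 servings of orange: spends $1.50, +0.6 mg iron (running total 3.4 mg).
Take 0.45 servings of avocado: spends $0.63, +0.2 mg iron (running total 3.6 mg).
Greedy by best ratio exhausts the cost allowance optimally: 3.6 mg.

3.6 mg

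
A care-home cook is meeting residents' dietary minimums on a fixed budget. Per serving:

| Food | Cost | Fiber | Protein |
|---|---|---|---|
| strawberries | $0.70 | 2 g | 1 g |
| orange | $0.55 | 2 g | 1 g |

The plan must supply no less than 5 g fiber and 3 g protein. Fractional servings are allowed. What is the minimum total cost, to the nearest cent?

$1.65

Minimising a linear cost over {fiber ≥ 5, protein ≥ 3, servings ≥ 0} — the optimum is at a vertex, using one or two foods.
strawberries only: max(5/2, 3/1) = 3 servings → $2.10.
orange only: max(5/2, 3/1) = 3 servings → $1.65.
strawberries + orange (both tight): parallel constraints — no distinct corner.
The minimum over all feasible corners is $1.65.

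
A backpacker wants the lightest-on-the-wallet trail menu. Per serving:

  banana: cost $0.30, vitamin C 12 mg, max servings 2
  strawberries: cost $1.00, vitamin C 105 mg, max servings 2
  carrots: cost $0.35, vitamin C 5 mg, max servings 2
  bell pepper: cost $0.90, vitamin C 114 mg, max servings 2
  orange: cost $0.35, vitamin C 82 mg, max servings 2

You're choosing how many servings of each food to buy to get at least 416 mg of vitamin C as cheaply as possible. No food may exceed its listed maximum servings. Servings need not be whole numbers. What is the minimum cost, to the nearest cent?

Cost per mg of vitamin C: orange $0.0043, bell pepper $0.0079, strawberries $0.0095, banana $0.0250, carrots $0.0700.
Take 2 servings of orange: +164.0 mg vitamin C for $0.70 (total $0.70, still need 252.0 mg).
Take 2 servings of bell pepper: +228.0 mg vitamin C for $1.80 (total $2.50, still need 24.0 mg).
Take 0.2286 servings of strawberries: +24.0 mg vitamin C for $0.23 (total $2.73, still need 0.0 mg).
Greedy by cheapest-per-mg is optimal for a single linear constraint, so the minimum cost is $2.73.

$2.73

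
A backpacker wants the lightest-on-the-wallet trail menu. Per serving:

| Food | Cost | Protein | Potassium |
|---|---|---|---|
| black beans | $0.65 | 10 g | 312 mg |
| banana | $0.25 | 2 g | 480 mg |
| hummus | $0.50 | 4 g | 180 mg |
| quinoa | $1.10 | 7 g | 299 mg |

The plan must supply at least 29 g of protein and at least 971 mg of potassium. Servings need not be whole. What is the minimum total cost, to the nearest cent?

Check every corner: each single food scaled to meet both minima, and each pair solved so both constraints bind.
black beans only: max(29/10, 971/312) = 3.112 servings → $2.02.
banana only: max(29/2, 971/480) = 14.5 servings → $3.62.
hummus only: max(29/4, 971/180) = 7.25 servings → $3.62.
quinoa only: max(29/7, 971/299) = 4.143 servings → $4.56.
black beans + banana with both tight: 2.868 servings and 0.1585 servings → $1.90.
black beans + hummus with both tight: 2.42 servings and 1.199 servings → $2.17.
black beans + quinoa with both tight: 2.325 servings and 0.8213 servings → $2.41.
banana + hummus with both targets exact would need a negative amount; discard.
banana + quinoa: intersection lies outside the first quadrant.
hummus + quinoa: the both-tight solution has a negative serving — not a feasible corner.
So the least-cost plan costs $1.90.

$1.90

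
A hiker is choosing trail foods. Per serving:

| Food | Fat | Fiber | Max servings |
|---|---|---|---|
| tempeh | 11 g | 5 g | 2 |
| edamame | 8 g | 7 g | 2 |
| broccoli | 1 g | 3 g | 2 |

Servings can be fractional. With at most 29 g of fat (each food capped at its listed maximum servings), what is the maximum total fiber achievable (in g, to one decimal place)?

Fiber per g fat: broccoli 3, edamame 0.875, tempeh 0.4545.
Take 2 servings of broccoli: uses 2 g fat, +6.0 g fiber (running total 6.0 g).
Take 2 servings of edamame: uses 16 g fat, +14.0 g fiber (running total 20.0 g).
Take 1 serving of tempeh: uses 11 g fat, +5.0 g fiber (running total 25.0 g).
Greedy by best ratio exhausts the fat allowance optimally: 25.0 g.

25.0 g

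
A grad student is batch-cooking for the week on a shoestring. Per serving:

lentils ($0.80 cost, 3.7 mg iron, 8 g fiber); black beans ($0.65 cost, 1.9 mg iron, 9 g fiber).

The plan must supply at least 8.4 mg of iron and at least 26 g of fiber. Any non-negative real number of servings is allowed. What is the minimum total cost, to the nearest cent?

$2.20

An LP optimum is at a vertex; with two nutrient constraints at most two foods are used. Check each candidate.
lentils only: max(8.4/3.7, 26/8) = 3.25 servings → $2.60.
black beans only: max(8.4/1.9, 26/9) = 4.421 servings → $2.87.
lentils + black beans with both tight: 1.448 servings and 1.602 servings → $2.20.
Cheapest feasible corner: $2.20.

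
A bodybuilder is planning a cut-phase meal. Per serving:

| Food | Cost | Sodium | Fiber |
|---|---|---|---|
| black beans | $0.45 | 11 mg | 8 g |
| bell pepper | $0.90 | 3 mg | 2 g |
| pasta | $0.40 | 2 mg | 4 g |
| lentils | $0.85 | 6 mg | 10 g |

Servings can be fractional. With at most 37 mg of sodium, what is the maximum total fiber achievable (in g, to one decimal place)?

Fiber per mg sodium: pasta 2, lentils 1.667, black beans 0.7273, bell pepper 0.6667.
With no serving limits, spend the whole sodium allowance on pasta: 37 mg / 2 mg × 4 g = 74.0 g.

74.0 g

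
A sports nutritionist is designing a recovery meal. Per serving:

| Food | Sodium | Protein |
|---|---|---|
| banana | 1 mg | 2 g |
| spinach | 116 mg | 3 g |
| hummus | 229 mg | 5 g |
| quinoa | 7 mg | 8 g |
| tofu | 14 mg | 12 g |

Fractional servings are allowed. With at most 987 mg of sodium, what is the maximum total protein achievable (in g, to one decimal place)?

Protein per mg sodium: banana 2, quinoa 1.143, tofu 0.8571, spinach 0.02586, hummus 0.02183.
With no serving limits, spend the whole sodium allowance on banana: 987 mg / 1 mg × 2 g = 1974.0 g.

1974.0 g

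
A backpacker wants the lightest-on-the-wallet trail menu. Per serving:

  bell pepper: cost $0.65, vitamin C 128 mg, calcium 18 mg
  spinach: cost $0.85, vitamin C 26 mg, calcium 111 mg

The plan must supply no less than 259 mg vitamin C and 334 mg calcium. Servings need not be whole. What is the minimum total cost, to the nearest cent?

$3.31

At the optimum either one food covers both requirements or two foods hit both targets exactly; no other combination can be cheaper.
bell pepper only: max(259/128, 334/18) = 18.56 servings → $12.06.
spinach only: max(259/26, 334/111) = 9.962 servings → $8.47.
bell pepper + spinach with both tight: 1.46 servings and 2.772 servings → $3.31.
Cheapest feasible corner: $3.31.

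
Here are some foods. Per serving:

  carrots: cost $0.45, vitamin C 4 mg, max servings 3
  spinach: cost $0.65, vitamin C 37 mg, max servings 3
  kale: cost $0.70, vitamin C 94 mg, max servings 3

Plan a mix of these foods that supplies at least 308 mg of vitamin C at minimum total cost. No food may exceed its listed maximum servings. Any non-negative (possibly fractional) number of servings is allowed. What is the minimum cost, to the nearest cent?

Cost per mg of vitamin C: kale $0.0074, spinach $0.0176, carrots $0.1125.
Take 3 servings of kale: +282.0 mg vitamin C for $2.10 (total $2.10, still need 26.0 mg).
Take 0.7027 servings of spinach: +26.0 mg vitamin C for $0.46 (total $2.56, still need 0.0 mg).
Filling from the cheapest source first is optimal under one linear minimum: $2.56.

$2.56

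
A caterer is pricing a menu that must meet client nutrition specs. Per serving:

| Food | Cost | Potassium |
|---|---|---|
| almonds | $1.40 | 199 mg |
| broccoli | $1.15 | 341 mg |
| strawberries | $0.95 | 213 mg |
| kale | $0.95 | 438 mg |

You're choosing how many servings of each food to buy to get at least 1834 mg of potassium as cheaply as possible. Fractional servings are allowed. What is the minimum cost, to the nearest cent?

Cost per mg of potassium: kale $0.0022, broccoli $0.0034, strawberries $0.0045, almonds $0.0070.
With no serving limits, use only kale: 1834 mg / 438 mg = 4.187 servings × $0.95 = $3.98.

$3.98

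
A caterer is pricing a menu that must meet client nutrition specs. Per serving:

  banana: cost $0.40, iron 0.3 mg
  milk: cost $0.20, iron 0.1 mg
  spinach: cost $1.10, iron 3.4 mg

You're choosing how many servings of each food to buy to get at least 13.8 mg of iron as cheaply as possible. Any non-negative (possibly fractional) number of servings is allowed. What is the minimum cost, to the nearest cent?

Cost per mg of iron: spinach $0.3235, banana $1.3333, milk $2.0000.
With no serving limits, use only spinach: 13.8 mg / 3.4 mg = 4.059 servings × $1.10 = $4.46.

$4.46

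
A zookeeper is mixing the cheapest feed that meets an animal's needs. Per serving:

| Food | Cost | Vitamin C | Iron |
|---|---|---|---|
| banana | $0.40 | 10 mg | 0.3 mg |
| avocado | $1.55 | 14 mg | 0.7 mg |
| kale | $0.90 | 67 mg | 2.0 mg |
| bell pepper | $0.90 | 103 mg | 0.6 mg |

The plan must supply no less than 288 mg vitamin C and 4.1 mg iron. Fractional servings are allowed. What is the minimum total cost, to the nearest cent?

Compare the cost at each extreme point of the feasible region.
banana only: max(288/10, 4.1/0.3) = 28.8 servings → $11.52.
avocado only: max(288/14, 4.1/0.7) = 20.57 servings → $31.89.
kale only: max(288/67, 4.1/2.0) = 4.299 servings → $3.87.
bell pepper only: max(288/103, 4.1/0.6) = 6.833 servings → $6.15.
banana + avocado with both targets exact would need a negative amount; discard.
banana + kale: intersection lies outside the first quadrant.
banana + bell pepper with both tight: 10.02 servings and 1.823 servings → $5.65.
avocado + kale: intersection lies outside the first quadrant.
avocado + bell pepper with both tight: 3.917 servings and 2.264 servings → $8.11.
kale + bell pepper with both tight: 1.505 servings and 1.817 servings → $2.99.
Cheapest feasible corner: $2.99.

$2.99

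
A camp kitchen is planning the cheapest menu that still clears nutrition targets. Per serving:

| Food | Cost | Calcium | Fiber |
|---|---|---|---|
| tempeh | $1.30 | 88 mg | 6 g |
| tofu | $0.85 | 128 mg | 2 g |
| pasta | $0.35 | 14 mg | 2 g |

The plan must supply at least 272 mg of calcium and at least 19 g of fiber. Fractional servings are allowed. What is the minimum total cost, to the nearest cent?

The cheapest plan sits at a corner of the feasible region — with two constraints it uses at most two foods.
tempeh only: max(272/88, 19/6) = 3.167 servings → $4.12.
tofu only: max(272/128, 19/2) = 9.5 servings → $8.07.
pasta only: max(272/14, 19/2) = 19.43 servings → $6.80.
tempeh + tofu with both targets exact would need a negative amount; discard.
tempeh + pasta with both tight: 3.022 servings and 0.4348 servings → $4.08.
tofu + pasta with both tight: 1.219 servings and 8.281 servings → $3.93.
So the least-cost plan costs $3.93.

$3.93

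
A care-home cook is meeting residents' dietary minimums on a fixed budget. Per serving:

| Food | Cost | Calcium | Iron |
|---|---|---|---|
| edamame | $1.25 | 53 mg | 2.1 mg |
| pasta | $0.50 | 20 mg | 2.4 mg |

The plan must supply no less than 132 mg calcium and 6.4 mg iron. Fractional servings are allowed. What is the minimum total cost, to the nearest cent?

A basic optimal solution has at most two foods positive. Try each food alone and each pair with both targets met exactly.
edamame only: max(132/53, 6.4/2.1) = 3.048 servings → $3.81.
pasta only: max(132/20, 6.4/2.4) = 6.6 servings → $3.30.
edamame + pasta with both tight: 2.216 servings and 0.7277 servings → $3.13.
So the least-cost plan costs $3.13.

$3.13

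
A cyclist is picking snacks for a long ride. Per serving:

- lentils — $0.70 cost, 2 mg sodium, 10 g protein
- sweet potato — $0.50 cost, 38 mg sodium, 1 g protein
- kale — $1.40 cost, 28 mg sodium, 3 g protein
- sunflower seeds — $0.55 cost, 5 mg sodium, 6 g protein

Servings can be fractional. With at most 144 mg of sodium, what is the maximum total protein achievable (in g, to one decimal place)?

Protein per mg sodium: lentils 5, sunflower seeds 1.2, kale 0.1071, sweet potato 0.02632.
With no serving limits, spend the whole sodium allowance on lentils: 144 mg / 2 mg × 10 g = 720.0 g.

720.0 g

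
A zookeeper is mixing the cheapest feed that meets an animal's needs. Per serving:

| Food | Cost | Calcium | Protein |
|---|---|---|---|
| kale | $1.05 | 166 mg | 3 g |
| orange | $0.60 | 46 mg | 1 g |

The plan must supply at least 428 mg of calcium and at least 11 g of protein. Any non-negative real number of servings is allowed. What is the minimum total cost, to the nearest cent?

Two binding constraints pin down two serving amounts, so the optimal mix uses at most two foods. The candidates are each food alone (scaled to the tighter of calcium/protein) and each pair with both constraints tight.
kale only: max(428/166, 11/3) = 3.667 servings → $3.85.
orange only: max(428/46, 11/1) = 11 servings → $6.60.
kale + orange: the both-tight solution has a negative serving — not a feasible corner.
So the least-cost plan costs $3.85.

$3.85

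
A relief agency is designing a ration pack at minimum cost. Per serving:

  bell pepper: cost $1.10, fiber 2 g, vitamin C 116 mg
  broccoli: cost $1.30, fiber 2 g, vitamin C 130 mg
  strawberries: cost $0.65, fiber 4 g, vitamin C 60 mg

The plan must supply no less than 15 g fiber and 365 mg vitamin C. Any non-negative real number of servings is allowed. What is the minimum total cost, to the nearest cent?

$3.70

bell pepper only: max(15/2, 365/116) = 7.5 servings → $8.25.
broccoli only: max(15/2, 365/130) = 7.5 servings → $9.75.
strawberries only: max(15/4, 365/60) = 6.083 servings → $3.95.
bell pepper + broccoli with both targets exact would need a negative amount; discard.
bell pepper + strawberries with both tight: 1.628 servings and 2.936 servings → $3.70.
broccoli + strawberries with both tight: 1.4 servings and 3.05 servings → $3.80.
Cheapest feasible corner: $3.70.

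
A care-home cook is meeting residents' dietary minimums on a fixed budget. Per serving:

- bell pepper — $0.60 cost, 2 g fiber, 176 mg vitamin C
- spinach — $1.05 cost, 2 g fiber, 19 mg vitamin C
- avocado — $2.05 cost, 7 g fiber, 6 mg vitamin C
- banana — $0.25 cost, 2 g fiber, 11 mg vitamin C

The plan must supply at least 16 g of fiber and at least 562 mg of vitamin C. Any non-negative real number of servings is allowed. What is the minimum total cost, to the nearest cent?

$3.01

A basic optimal solution has at most two foods positive. Try each food alone and each pair with both targets met exactly.
bell pepper only: max(16/2, 562/176) = 8 servings → $4.80.
spinach only: max(16/2, 562/19) = 29.58 servings → $31.06.
avocado only: max(16/7, 562/6) = 93.67 servings → $192.02.
banana only: max(16/2, 562/11) = 51.09 servings → $12.77.
bell pepper + spinach with both tight: 2.611 servings and 5.389 servings → $7.22.
bell pepper + avocado with both tight: 3.146 servings and 1.387 servings → $4.73.
bell pepper + banana with both tight: 2.873 servings and 5.127 servings → $3.01.
spinach + avocado: the both-tight solution has a negative serving — not a feasible corner.
spinach + banana: the both-tight solution has a negative serving — not a feasible corner.
avocado + banana: intersection lies outside the first quadrant.
So the least-cost plan costs $3.01.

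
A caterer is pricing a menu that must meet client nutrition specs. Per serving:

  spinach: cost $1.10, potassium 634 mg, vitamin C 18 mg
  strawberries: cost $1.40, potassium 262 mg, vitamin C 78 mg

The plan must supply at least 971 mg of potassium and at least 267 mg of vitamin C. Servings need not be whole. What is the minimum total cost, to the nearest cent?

This is a tiny linear program; its minimum lies at a vertex of the feasible set. List the vertices and price them.
spinach only: max(971/634, 267/18) = 14.83 servings → $16.32.
strawberries only: max(971/262, 267/78) = 3.706 servings → $5.19.
spinach + strawberries with both tight: 0.1293 servings and 3.393 servings → $4.89.
The minimum over all feasible corners is $4.89.

$4.89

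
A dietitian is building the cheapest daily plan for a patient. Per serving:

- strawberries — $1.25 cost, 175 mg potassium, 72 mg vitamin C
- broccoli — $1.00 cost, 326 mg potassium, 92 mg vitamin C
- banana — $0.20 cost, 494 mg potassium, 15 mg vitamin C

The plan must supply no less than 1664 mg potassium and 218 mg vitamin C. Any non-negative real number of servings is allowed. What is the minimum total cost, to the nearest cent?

$2.44

For a min-cost LP with two ≥-constraints, a basic feasible solution has at most two positive variables.
strawberries only: max(1664/175, 218/72) = 9.509 servings → $11.89.
broccoli only: max(1664/326, 218/92) = 5.104 servings → $5.10.
banana only: max(1664/494, 218/15) = 14.53 servings → $2.91.
strawberries + broccoli with both targets exact would need a negative amount; discard.
strawberries + banana with both tight: 2.511 servings and 2.479 servings → $3.63.
broccoli + banana with both tight: 2.04 servings and 2.022 servings → $2.44.
The minimum over all feasible corners is $2.44.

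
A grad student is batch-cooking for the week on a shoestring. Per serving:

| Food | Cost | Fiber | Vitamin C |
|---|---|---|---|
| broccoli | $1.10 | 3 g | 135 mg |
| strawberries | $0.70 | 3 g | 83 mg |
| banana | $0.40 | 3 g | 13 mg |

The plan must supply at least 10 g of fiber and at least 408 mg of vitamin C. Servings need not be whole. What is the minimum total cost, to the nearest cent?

This is a tiny linear program; its minimum lies at a vertex of the feasible set. List the vertices and price them.
broccoli only: max(10/3, 408/135) = 3.333 servings → $3.67.
strawberries only: max(10/3, 408/83) = 4.916 servings → $3.44.
banana only: max(10/3, 408/13) = 31.38 servings → $12.55.
broccoli + strawberries with both tight: 2.526 servings and 0.8077 servings → $3.34.
broccoli + banana with both tight: 2.989 servings and 0.3443 servings → $3.43.
strawberries + banana: the both-tight solution has a negative serving — not a feasible corner.
The minimum over all feasible corners is $3.34.

$3.34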